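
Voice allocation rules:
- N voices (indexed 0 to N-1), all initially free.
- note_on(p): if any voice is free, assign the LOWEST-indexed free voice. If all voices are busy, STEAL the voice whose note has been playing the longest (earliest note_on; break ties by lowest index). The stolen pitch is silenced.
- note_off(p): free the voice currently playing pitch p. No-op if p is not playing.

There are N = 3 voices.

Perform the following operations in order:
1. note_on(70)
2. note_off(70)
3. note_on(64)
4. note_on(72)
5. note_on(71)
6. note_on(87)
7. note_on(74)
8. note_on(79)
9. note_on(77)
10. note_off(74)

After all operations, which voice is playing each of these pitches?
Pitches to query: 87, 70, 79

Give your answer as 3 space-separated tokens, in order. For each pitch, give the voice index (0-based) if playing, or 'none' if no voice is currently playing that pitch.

Answer: none none 2

Derivation:
Op 1: note_on(70): voice 0 is free -> assigned | voices=[70 - -]
Op 2: note_off(70): free voice 0 | voices=[- - -]
Op 3: note_on(64): voice 0 is free -> assigned | voices=[64 - -]
Op 4: note_on(72): voice 1 is free -> assigned | voices=[64 72 -]
Op 5: note_on(71): voice 2 is free -> assigned | voices=[64 72 71]
Op 6: note_on(87): all voices busy, STEAL voice 0 (pitch 64, oldest) -> assign | voices=[87 72 71]
Op 7: note_on(74): all voices busy, STEAL voice 1 (pitch 72, oldest) -> assign | voices=[87 74 71]
Op 8: note_on(79): all voices busy, STEAL voice 2 (pitch 71, oldest) -> assign | voices=[87 74 79]
Op 9: note_on(77): all voices busy, STEAL voice 0 (pitch 87, oldest) -> assign | voices=[77 74 79]
Op 10: note_off(74): free voice 1 | voices=[77 - 79]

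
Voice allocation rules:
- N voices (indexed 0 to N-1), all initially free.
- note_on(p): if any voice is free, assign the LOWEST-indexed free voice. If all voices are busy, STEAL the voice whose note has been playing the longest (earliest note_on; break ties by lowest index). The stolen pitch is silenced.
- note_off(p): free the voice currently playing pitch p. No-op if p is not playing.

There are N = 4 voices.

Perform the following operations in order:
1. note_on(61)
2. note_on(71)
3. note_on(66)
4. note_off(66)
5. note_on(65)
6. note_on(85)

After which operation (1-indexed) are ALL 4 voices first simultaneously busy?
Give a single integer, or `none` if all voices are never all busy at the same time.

Answer: 6

Derivation:
Op 1: note_on(61): voice 0 is free -> assigned | voices=[61 - - -]
Op 2: note_on(71): voice 1 is free -> assigned | voices=[61 71 - -]
Op 3: note_on(66): voice 2 is free -> assigned | voices=[61 71 66 -]
Op 4: note_off(66): free voice 2 | voices=[61 71 - -]
Op 5: note_on(65): voice 2 is free -> assigned | voices=[61 71 65 -]
Op 6: note_on(85): voice 3 is free -> assigned | voices=[61 71 65 85]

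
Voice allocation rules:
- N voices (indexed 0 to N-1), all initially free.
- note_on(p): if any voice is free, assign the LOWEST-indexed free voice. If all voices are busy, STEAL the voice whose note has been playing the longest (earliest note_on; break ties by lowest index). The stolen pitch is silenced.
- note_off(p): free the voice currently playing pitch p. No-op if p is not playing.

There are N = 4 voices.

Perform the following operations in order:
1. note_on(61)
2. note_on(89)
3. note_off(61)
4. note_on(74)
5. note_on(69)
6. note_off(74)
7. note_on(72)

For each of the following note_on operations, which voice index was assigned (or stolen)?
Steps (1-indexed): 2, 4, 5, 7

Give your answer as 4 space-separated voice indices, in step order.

Op 1: note_on(61): voice 0 is free -> assigned | voices=[61 - - -]
Op 2: note_on(89): voice 1 is free -> assigned | voices=[61 89 - -]
Op 3: note_off(61): free voice 0 | voices=[- 89 - -]
Op 4: note_on(74): voice 0 is free -> assigned | voices=[74 89 - -]
Op 5: note_on(69): voice 2 is free -> assigned | voices=[74 89 69 -]
Op 6: note_off(74): free voice 0 | voices=[- 89 69 -]
Op 7: note_on(72): voice 0 is free -> assigned | voices=[72 89 69 -]

Answer: 1 0 2 0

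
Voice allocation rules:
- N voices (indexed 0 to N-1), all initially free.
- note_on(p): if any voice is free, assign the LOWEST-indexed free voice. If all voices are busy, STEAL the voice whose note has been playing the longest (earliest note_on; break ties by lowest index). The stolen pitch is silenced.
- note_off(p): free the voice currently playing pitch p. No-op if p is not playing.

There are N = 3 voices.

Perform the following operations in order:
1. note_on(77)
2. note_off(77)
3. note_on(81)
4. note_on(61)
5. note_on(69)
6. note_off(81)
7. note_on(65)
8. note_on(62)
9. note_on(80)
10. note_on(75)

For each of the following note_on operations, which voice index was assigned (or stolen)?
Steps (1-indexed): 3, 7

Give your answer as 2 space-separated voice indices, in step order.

Answer: 0 0

Derivation:
Op 1: note_on(77): voice 0 is free -> assigned | voices=[77 - -]
Op 2: note_off(77): free voice 0 | voices=[- - -]
Op 3: note_on(81): voice 0 is free -> assigned | voices=[81 - -]
Op 4: note_on(61): voice 1 is free -> assigned | voices=[81 61 -]
Op 5: note_on(69): voice 2 is free -> assigned | voices=[81 61 69]
Op 6: note_off(81): free voice 0 | voices=[- 61 69]
Op 7: note_on(65): voice 0 is free -> assigned | voices=[65 61 69]
Op 8: note_on(62): all voices busy, STEAL voice 1 (pitch 61, oldest) -> assign | voices=[65 62 69]
Op 9: note_on(80): all voices busy, STEAL voice 2 (pitch 69, oldest) -> assign | voices=[65 62 80]
Op 10: note_on(75): all voices busy, STEAL voice 0 (pitch 65, oldest) -> assign | voices=[75 62 80]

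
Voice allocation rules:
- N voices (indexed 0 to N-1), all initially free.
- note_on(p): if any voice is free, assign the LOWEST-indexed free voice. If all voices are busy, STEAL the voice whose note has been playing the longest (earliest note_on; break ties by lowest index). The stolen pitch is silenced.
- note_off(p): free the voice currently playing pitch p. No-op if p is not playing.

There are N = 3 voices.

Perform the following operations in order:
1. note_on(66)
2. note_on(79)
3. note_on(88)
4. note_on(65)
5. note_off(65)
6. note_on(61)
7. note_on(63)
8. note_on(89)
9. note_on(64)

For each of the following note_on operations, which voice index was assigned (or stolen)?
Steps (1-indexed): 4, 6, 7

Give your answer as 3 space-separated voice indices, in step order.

Answer: 0 0 1

Derivation:
Op 1: note_on(66): voice 0 is free -> assigned | voices=[66 - -]
Op 2: note_on(79): voice 1 is free -> assigned | voices=[66 79 -]
Op 3: note_on(88): voice 2 is free -> assigned | voices=[66 79 88]
Op 4: note_on(65): all voices busy, STEAL voice 0 (pitch 66, oldest) -> assign | voices=[65 79 88]
Op 5: note_off(65): free voice 0 | voices=[- 79 88]
Op 6: note_on(61): voice 0 is free -> assigned | voices=[61 79 88]
Op 7: note_on(63): all voices busy, STEAL voice 1 (pitch 79, oldest) -> assign | voices=[61 63 88]
Op 8: note_on(89): all voices busy, STEAL voice 2 (pitch 88, oldest) -> assign | voices=[61 63 89]
Op 9: note_on(64): all voices busy, STEAL voice 0 (pitch 61, oldest) -> assign | voices=[64 63 89]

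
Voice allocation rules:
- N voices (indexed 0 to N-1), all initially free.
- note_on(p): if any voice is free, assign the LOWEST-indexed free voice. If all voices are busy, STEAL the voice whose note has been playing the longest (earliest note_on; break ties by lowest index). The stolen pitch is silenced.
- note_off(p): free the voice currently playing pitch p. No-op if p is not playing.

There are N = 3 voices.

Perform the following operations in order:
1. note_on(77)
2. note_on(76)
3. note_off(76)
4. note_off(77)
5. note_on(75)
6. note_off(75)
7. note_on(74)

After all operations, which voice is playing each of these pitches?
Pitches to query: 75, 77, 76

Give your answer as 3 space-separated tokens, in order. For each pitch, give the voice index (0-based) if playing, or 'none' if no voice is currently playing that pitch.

Answer: none none none

Derivation:
Op 1: note_on(77): voice 0 is free -> assigned | voices=[77 - -]
Op 2: note_on(76): voice 1 is free -> assigned | voices=[77 76 -]
Op 3: note_off(76): free voice 1 | voices=[77 - -]
Op 4: note_off(77): free voice 0 | voices=[- - -]
Op 5: note_on(75): voice 0 is free -> assigned | voices=[75 - -]
Op 6: note_off(75): free voice 0 | voices=[- - -]
Op 7: note_on(74): voice 0 is free -> assigned | voices=[74 - -]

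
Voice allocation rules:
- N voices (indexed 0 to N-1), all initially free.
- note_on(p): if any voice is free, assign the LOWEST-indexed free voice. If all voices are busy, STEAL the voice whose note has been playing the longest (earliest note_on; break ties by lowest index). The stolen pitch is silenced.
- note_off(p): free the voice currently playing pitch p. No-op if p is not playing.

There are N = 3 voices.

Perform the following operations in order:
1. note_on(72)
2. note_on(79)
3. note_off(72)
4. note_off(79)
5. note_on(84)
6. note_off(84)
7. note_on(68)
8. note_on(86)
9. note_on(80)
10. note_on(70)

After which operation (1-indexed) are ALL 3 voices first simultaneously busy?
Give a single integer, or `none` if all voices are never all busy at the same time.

Answer: 9

Derivation:
Op 1: note_on(72): voice 0 is free -> assigned | voices=[72 - -]
Op 2: note_on(79): voice 1 is free -> assigned | voices=[72 79 -]
Op 3: note_off(72): free voice 0 | voices=[- 79 -]
Op 4: note_off(79): free voice 1 | voices=[- - -]
Op 5: note_on(84): voice 0 is free -> assigned | voices=[84 - -]
Op 6: note_off(84): free voice 0 | voices=[- - -]
Op 7: note_on(68): voice 0 is free -> assigned | voices=[68 - -]
Op 8: note_on(86): voice 1 is free -> assigned | voices=[68 86 -]
Op 9: note_on(80): voice 2 is free -> assigned | voices=[68 86 80]
Op 10: note_on(70): all voices busy, STEAL voice 0 (pitch 68, oldest) -> assign | voices=[70 86 80]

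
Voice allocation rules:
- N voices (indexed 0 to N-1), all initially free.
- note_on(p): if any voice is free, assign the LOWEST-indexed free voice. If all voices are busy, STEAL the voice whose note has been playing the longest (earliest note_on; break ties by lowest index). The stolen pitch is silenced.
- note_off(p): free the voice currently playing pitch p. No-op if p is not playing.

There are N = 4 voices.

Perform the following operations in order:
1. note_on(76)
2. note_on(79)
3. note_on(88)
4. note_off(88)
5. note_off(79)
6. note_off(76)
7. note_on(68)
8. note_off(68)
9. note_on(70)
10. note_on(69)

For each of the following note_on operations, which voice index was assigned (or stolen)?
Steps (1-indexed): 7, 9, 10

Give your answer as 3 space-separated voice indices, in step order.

Answer: 0 0 1

Derivation:
Op 1: note_on(76): voice 0 is free -> assigned | voices=[76 - - -]
Op 2: note_on(79): voice 1 is free -> assigned | voices=[76 79 - -]
Op 3: note_on(88): voice 2 is free -> assigned | voices=[76 79 88 -]
Op 4: note_off(88): free voice 2 | voices=[76 79 - -]
Op 5: note_off(79): free voice 1 | voices=[76 - - -]
Op 6: note_off(76): free voice 0 | voices=[- - - -]
Op 7: note_on(68): voice 0 is free -> assigned | voices=[68 - - -]
Op 8: note_off(68): free voice 0 | voices=[- - - -]
Op 9: note_on(70): voice 0 is free -> assigned | voices=[70 - - -]
Op 10: note_on(69): voice 1 is free -> assigned | voices=[70 69 - -]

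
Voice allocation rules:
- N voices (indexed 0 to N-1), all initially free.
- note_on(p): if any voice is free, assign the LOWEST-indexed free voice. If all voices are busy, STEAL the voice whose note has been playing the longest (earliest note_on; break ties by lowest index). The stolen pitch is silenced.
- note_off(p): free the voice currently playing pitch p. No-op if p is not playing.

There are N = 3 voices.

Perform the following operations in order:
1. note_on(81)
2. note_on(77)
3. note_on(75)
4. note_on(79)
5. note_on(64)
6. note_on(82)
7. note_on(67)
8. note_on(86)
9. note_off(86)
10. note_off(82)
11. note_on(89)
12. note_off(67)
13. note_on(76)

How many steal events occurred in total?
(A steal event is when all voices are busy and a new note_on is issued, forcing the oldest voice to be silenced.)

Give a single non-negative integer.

Answer: 5

Derivation:
Op 1: note_on(81): voice 0 is free -> assigned | voices=[81 - -]
Op 2: note_on(77): voice 1 is free -> assigned | voices=[81 77 -]
Op 3: note_on(75): voice 2 is free -> assigned | voices=[81 77 75]
Op 4: note_on(79): all voices busy, STEAL voice 0 (pitch 81, oldest) -> assign | voices=[79 77 75]
Op 5: note_on(64): all voices busy, STEAL voice 1 (pitch 77, oldest) -> assign | voices=[79 64 75]
Op 6: note_on(82): all voices busy, STEAL voice 2 (pitch 75, oldest) -> assign | voices=[79 64 82]
Op 7: note_on(67): all voices busy, STEAL voice 0 (pitch 79, oldest) -> assign | voices=[67 64 82]
Op 8: note_on(86): all voices busy, STEAL voice 1 (pitch 64, oldest) -> assign | voices=[67 86 82]
Op 9: note_off(86): free voice 1 | voices=[67 - 82]
Op 10: note_off(82): free voice 2 | voices=[67 - -]
Op 11: note_on(89): voice 1 is free -> assigned | voices=[67 89 -]
Op 12: note_off(67): free voice 0 | voices=[- 89 -]
Op 13: note_on(76): voice 0 is free -> assigned | voices=[76 89 -]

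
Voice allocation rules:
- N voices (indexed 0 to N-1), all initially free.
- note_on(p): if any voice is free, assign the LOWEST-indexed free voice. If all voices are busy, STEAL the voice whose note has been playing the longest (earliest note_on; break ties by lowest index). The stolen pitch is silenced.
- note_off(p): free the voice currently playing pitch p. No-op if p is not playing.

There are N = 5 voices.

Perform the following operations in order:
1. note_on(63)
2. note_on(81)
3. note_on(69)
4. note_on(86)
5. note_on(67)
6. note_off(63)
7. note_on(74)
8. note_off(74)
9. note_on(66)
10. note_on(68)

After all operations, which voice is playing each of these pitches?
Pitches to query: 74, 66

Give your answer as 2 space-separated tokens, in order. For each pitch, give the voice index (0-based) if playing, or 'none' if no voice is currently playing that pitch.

Op 1: note_on(63): voice 0 is free -> assigned | voices=[63 - - - -]
Op 2: note_on(81): voice 1 is free -> assigned | voices=[63 81 - - -]
Op 3: note_on(69): voice 2 is free -> assigned | voices=[63 81 69 - -]
Op 4: note_on(86): voice 3 is free -> assigned | voices=[63 81 69 86 -]
Op 5: note_on(67): voice 4 is free -> assigned | voices=[63 81 69 86 67]
Op 6: note_off(63): free voice 0 | voices=[- 81 69 86 67]
Op 7: note_on(74): voice 0 is free -> assigned | voices=[74 81 69 86 67]
Op 8: note_off(74): free voice 0 | voices=[- 81 69 86 67]
Op 9: note_on(66): voice 0 is free -> assigned | voices=[66 81 69 86 67]
Op 10: note_on(68): all voices busy, STEAL voice 1 (pitch 81, oldest) -> assign | voices=[66 68 69 86 67]

Answer: none 0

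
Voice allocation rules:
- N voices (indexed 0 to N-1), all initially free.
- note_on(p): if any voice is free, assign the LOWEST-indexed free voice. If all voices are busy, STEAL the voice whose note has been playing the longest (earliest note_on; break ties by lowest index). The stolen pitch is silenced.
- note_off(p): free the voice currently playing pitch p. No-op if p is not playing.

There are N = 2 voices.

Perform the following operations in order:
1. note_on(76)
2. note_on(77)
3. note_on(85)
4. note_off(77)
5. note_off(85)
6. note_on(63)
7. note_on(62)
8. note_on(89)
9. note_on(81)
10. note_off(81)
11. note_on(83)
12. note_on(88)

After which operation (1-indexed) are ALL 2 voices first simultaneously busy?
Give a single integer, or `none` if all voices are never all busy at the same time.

Op 1: note_on(76): voice 0 is free -> assigned | voices=[76 -]
Op 2: note_on(77): voice 1 is free -> assigned | voices=[76 77]
Op 3: note_on(85): all voices busy, STEAL voice 0 (pitch 76, oldest) -> assign | voices=[85 77]
Op 4: note_off(77): free voice 1 | voices=[85 -]
Op 5: note_off(85): free voice 0 | voices=[- -]
Op 6: note_on(63): voice 0 is free -> assigned | voices=[63 -]
Op 7: note_on(62): voice 1 is free -> assigned | voices=[63 62]
Op 8: note_on(89): all voices busy, STEAL voice 0 (pitch 63, oldest) -> assign | voices=[89 62]
Op 9: note_on(81): all voices busy, STEAL voice 1 (pitch 62, oldest) -> assign | voices=[89 81]
Op 10: note_off(81): free voice 1 | voices=[89 -]
Op 11: note_on(83): voice 1 is free -> assigned | voices=[89 83]
Op 12: note_on(88): all voices busy, STEAL voice 0 (pitch 89, oldest) -> assign | voices=[88 83]

Answer: 2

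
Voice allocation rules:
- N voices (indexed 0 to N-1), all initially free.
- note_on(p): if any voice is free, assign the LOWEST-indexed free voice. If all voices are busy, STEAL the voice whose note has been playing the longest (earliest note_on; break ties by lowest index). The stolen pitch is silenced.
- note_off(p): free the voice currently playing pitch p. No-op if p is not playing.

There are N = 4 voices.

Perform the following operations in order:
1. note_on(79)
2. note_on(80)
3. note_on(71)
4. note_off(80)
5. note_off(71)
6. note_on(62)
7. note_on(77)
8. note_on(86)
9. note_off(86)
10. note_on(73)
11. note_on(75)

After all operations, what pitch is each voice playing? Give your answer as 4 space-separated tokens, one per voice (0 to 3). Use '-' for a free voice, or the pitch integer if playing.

Op 1: note_on(79): voice 0 is free -> assigned | voices=[79 - - -]
Op 2: note_on(80): voice 1 is free -> assigned | voices=[79 80 - -]
Op 3: note_on(71): voice 2 is free -> assigned | voices=[79 80 71 -]
Op 4: note_off(80): free voice 1 | voices=[79 - 71 -]
Op 5: note_off(71): free voice 2 | voices=[79 - - -]
Op 6: note_on(62): voice 1 is free -> assigned | voices=[79 62 - -]
Op 7: note_on(77): voice 2 is free -> assigned | voices=[79 62 77 -]
Op 8: note_on(86): voice 3 is free -> assigned | voices=[79 62 77 86]
Op 9: note_off(86): free voice 3 | voices=[79 62 77 -]
Op 10: note_on(73): voice 3 is free -> assigned | voices=[79 62 77 73]
Op 11: note_on(75): all voices busy, STEAL voice 0 (pitch 79, oldest) -> assign | voices=[75 62 77 73]

Answer: 75 62 77 73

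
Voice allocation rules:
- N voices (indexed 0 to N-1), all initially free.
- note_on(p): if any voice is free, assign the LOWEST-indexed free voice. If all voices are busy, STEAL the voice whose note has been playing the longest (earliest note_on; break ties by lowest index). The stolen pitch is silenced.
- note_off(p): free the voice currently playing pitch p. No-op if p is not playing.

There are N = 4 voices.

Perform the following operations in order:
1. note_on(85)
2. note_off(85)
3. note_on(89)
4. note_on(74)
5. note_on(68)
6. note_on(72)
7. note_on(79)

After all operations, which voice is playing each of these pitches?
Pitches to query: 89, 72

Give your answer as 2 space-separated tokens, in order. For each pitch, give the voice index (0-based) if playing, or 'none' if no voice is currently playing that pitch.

Answer: none 3

Derivation:
Op 1: note_on(85): voice 0 is free -> assigned | voices=[85 - - -]
Op 2: note_off(85): free voice 0 | voices=[- - - -]
Op 3: note_on(89): voice 0 is free -> assigned | voices=[89 - - -]
Op 4: note_on(74): voice 1 is free -> assigned | voices=[89 74 - -]
Op 5: note_on(68): voice 2 is free -> assigned | voices=[89 74 68 -]
Op 6: note_on(72): voice 3 is free -> assigned | voices=[89 74 68 72]
Op 7: note_on(79): all voices busy, STEAL voice 0 (pitch 89, oldest) -> assign | voices=[79 74 68 72]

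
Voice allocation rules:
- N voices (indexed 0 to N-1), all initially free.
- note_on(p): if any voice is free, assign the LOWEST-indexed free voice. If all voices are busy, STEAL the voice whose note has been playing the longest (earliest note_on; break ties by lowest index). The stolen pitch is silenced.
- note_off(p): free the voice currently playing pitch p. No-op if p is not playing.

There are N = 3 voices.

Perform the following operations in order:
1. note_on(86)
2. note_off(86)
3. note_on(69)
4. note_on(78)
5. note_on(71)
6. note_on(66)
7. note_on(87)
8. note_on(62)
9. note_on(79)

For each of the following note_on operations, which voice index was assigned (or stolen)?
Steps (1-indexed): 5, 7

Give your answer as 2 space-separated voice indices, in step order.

Op 1: note_on(86): voice 0 is free -> assigned | voices=[86 - -]
Op 2: note_off(86): free voice 0 | voices=[- - -]
Op 3: note_on(69): voice 0 is free -> assigned | voices=[69 - -]
Op 4: note_on(78): voice 1 is free -> assigned | voices=[69 78 -]
Op 5: note_on(71): voice 2 is free -> assigned | voices=[69 78 71]
Op 6: note_on(66): all voices busy, STEAL voice 0 (pitch 69, oldest) -> assign | voices=[66 78 71]
Op 7: note_on(87): all voices busy, STEAL voice 1 (pitch 78, oldest) -> assign | voices=[66 87 71]
Op 8: note_on(62): all voices busy, STEAL voice 2 (pitch 71, oldest) -> assign | voices=[66 87 62]
Op 9: note_on(79): all voices busy, STEAL voice 0 (pitch 66, oldest) -> assign | voices=[79 87 62]

Answer: 2 1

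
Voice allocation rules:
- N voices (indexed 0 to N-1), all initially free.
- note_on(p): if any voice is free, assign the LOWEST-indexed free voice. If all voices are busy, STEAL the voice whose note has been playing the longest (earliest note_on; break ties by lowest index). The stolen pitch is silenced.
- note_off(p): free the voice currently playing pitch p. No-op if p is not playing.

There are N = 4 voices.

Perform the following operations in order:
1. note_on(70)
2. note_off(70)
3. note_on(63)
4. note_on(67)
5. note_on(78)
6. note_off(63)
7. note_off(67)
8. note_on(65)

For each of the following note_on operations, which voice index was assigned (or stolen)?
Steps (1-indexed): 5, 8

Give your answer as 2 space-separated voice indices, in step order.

Answer: 2 0

Derivation:
Op 1: note_on(70): voice 0 is free -> assigned | voices=[70 - - -]
Op 2: note_off(70): free voice 0 | voices=[- - - -]
Op 3: note_on(63): voice 0 is free -> assigned | voices=[63 - - -]
Op 4: note_on(67): voice 1 is free -> assigned | voices=[63 67 - -]
Op 5: note_on(78): voice 2 is free -> assigned | voices=[63 67 78 -]
Op 6: note_off(63): free voice 0 | voices=[- 67 78 -]
Op 7: note_off(67): free voice 1 | voices=[- - 78 -]
Op 8: note_on(65): voice 0 is free -> assigned | voices=[65 - 78 -]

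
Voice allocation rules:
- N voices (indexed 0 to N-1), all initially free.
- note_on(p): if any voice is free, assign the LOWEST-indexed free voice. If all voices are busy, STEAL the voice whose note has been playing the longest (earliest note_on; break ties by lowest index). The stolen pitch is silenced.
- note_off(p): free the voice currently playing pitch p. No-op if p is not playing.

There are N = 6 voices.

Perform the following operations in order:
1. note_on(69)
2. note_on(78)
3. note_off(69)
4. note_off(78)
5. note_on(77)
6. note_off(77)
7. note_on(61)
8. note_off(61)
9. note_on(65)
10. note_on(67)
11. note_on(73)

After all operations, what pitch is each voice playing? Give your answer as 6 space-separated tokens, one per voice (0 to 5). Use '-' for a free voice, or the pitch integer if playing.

Op 1: note_on(69): voice 0 is free -> assigned | voices=[69 - - - - -]
Op 2: note_on(78): voice 1 is free -> assigned | voices=[69 78 - - - -]
Op 3: note_off(69): free voice 0 | voices=[- 78 - - - -]
Op 4: note_off(78): free voice 1 | voices=[- - - - - -]
Op 5: note_on(77): voice 0 is free -> assigned | voices=[77 - - - - -]
Op 6: note_off(77): free voice 0 | voices=[- - - - - -]
Op 7: note_on(61): voice 0 is free -> assigned | voices=[61 - - - - -]
Op 8: note_off(61): free voice 0 | voices=[- - - - - -]
Op 9: note_on(65): voice 0 is free -> assigned | voices=[65 - - - - -]
Op 10: note_on(67): voice 1 is free -> assigned | voices=[65 67 - - - -]
Op 11: note_on(73): voice 2 is free -> assigned | voices=[65 67 73 - - -]

Answer: 65 67 73 - - -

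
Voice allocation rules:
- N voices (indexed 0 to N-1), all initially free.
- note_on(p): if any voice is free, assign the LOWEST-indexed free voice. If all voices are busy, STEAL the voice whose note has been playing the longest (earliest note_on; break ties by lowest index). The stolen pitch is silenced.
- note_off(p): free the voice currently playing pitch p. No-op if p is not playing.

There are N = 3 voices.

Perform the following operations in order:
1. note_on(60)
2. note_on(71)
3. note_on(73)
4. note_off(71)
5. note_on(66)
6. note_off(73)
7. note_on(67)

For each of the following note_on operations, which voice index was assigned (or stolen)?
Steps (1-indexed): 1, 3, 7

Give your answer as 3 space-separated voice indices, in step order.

Answer: 0 2 2

Derivation:
Op 1: note_on(60): voice 0 is free -> assigned | voices=[60 - -]
Op 2: note_on(71): voice 1 is free -> assigned | voices=[60 71 -]
Op 3: note_on(73): voice 2 is free -> assigned | voices=[60 71 73]
Op 4: note_off(71): free voice 1 | voices=[60 - 73]
Op 5: note_on(66): voice 1 is free -> assigned | voices=[60 66 73]
Op 6: note_off(73): free voice 2 | voices=[60 66 -]
Op 7: note_on(67): voice 2 is free -> assigned | voices=[60 66 67]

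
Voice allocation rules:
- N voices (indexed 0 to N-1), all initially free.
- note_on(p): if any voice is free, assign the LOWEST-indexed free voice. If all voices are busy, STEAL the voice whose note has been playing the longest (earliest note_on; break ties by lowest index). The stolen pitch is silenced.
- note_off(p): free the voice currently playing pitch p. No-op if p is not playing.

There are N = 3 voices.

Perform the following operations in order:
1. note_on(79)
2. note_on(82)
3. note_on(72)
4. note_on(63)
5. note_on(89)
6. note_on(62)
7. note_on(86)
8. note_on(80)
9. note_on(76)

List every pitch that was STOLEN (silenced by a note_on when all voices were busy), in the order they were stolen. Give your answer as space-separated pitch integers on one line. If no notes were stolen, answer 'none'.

Op 1: note_on(79): voice 0 is free -> assigned | voices=[79 - -]
Op 2: note_on(82): voice 1 is free -> assigned | voices=[79 82 -]
Op 3: note_on(72): voice 2 is free -> assigned | voices=[79 82 72]
Op 4: note_on(63): all voices busy, STEAL voice 0 (pitch 79, oldest) -> assign | voices=[63 82 72]
Op 5: note_on(89): all voices busy, STEAL voice 1 (pitch 82, oldest) -> assign | voices=[63 89 72]
Op 6: note_on(62): all voices busy, STEAL voice 2 (pitch 72, oldest) -> assign | voices=[63 89 62]
Op 7: note_on(86): all voices busy, STEAL voice 0 (pitch 63, oldest) -> assign | voices=[86 89 62]
Op 8: note_on(80): all voices busy, STEAL voice 1 (pitch 89, oldest) -> assign | voices=[86 80 62]
Op 9: note_on(76): all voices busy, STEAL voice 2 (pitch 62, oldest) -> assign | voices=[86 80 76]

Answer: 79 82 72 63 89 62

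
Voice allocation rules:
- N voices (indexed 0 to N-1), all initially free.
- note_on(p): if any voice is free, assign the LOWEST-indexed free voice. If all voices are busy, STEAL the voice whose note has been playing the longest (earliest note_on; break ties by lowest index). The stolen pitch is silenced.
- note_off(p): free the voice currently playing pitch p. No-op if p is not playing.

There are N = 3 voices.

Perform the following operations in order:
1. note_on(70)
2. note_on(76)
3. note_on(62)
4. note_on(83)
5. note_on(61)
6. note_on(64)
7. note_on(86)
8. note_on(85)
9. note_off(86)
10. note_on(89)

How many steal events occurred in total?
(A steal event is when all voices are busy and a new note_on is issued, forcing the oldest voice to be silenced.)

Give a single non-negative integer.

Answer: 5

Derivation:
Op 1: note_on(70): voice 0 is free -> assigned | voices=[70 - -]
Op 2: note_on(76): voice 1 is free -> assigned | voices=[70 76 -]
Op 3: note_on(62): voice 2 is free -> assigned | voices=[70 76 62]
Op 4: note_on(83): all voices busy, STEAL voice 0 (pitch 70, oldest) -> assign | voices=[83 76 62]
Op 5: note_on(61): all voices busy, STEAL voice 1 (pitch 76, oldest) -> assign | voices=[83 61 62]
Op 6: note_on(64): all voices busy, STEAL voice 2 (pitch 62, oldest) -> assign | voices=[83 61 64]
Op 7: note_on(86): all voices busy, STEAL voice 0 (pitch 83, oldest) -> assign | voices=[86 61 64]
Op 8: note_on(85): all voices busy, STEAL voice 1 (pitch 61, oldest) -> assign | voices=[86 85 64]
Op 9: note_off(86): free voice 0 | voices=[- 85 64]
Op 10: note_on(89): voice 0 is free -> assigned | voices=[89 85 64]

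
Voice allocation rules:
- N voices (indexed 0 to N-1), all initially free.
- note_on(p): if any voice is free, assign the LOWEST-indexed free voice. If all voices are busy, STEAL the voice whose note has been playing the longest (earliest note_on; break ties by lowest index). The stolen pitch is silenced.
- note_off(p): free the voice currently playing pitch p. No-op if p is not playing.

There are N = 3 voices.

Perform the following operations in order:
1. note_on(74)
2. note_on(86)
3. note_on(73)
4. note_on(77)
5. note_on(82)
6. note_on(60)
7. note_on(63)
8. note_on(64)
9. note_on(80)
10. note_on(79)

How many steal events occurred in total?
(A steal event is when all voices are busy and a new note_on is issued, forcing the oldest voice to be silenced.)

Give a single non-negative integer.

Op 1: note_on(74): voice 0 is free -> assigned | voices=[74 - -]
Op 2: note_on(86): voice 1 is free -> assigned | voices=[74 86 -]
Op 3: note_on(73): voice 2 is free -> assigned | voices=[74 86 73]
Op 4: note_on(77): all voices busy, STEAL voice 0 (pitch 74, oldest) -> assign | voices=[77 86 73]
Op 5: note_on(82): all voices busy, STEAL voice 1 (pitch 86, oldest) -> assign | voices=[77 82 73]
Op 6: note_on(60): all voices busy, STEAL voice 2 (pitch 73, oldest) -> assign | voices=[77 82 60]
Op 7: note_on(63): all voices busy, STEAL voice 0 (pitch 77, oldest) -> assign | voices=[63 82 60]
Op 8: note_on(64): all voices busy, STEAL voice 1 (pitch 82, oldest) -> assign | voices=[63 64 60]
Op 9: note_on(80): all voices busy, STEAL voice 2 (pitch 60, oldest) -> assign | voices=[63 64 80]
Op 10: note_on(79): all voices busy, STEAL voice 0 (pitch 63, oldest) -> assign | voices=[79 64 80]

Answer: 7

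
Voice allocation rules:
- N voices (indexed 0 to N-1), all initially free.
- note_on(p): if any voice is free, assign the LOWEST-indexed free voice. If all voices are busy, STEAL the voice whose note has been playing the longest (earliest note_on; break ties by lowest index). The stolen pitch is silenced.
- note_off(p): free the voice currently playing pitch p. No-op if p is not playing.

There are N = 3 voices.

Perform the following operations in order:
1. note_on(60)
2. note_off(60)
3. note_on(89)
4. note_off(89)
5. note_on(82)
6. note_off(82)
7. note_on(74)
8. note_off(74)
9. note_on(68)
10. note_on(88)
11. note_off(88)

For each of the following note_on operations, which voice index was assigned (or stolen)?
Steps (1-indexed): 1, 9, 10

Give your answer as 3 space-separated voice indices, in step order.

Answer: 0 0 1

Derivation:
Op 1: note_on(60): voice 0 is free -> assigned | voices=[60 - -]
Op 2: note_off(60): free voice 0 | voices=[- - -]
Op 3: note_on(89): voice 0 is free -> assigned | voices=[89 - -]
Op 4: note_off(89): free voice 0 | voices=[- - -]
Op 5: note_on(82): voice 0 is free -> assigned | voices=[82 - -]
Op 6: note_off(82): free voice 0 | voices=[- - -]
Op 7: note_on(74): voice 0 is free -> assigned | voices=[74 - -]
Op 8: note_off(74): free voice 0 | voices=[- - -]
Op 9: note_on(68): voice 0 is free -> assigned | voices=[68 - -]
Op 10: note_on(88): voice 1 is free -> assigned | voices=[68 88 -]
Op 11: note_off(88): free voice 1 | voices=[68 - -]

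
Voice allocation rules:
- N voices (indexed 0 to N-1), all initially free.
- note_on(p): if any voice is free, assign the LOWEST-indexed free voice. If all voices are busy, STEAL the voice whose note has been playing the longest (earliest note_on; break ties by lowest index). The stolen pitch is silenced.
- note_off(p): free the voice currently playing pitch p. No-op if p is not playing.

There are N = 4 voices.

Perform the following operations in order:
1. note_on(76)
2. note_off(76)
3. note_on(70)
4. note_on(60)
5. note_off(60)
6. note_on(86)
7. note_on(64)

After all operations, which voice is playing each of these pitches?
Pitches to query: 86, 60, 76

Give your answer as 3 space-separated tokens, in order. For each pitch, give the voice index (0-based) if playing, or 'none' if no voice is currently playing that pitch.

Answer: 1 none none

Derivation:
Op 1: note_on(76): voice 0 is free -> assigned | voices=[76 - - -]
Op 2: note_off(76): free voice 0 | voices=[- - - -]
Op 3: note_on(70): voice 0 is free -> assigned | voices=[70 - - -]
Op 4: note_on(60): voice 1 is free -> assigned | voices=[70 60 - -]
Op 5: note_off(60): free voice 1 | voices=[70 - - -]
Op 6: note_on(86): voice 1 is free -> assigned | voices=[70 86 - -]
Op 7: note_on(64): voice 2 is free -> assigned | voices=[70 86 64 -]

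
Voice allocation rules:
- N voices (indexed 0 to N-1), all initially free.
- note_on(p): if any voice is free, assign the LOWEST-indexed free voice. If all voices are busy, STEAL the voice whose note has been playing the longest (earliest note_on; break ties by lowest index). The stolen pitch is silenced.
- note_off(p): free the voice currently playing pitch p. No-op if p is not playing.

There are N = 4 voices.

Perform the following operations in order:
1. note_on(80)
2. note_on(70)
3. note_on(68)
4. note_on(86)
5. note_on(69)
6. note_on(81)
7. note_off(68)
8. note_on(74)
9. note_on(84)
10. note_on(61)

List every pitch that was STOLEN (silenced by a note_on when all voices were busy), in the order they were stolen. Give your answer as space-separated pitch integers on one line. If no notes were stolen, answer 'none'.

Answer: 80 70 86 69

Derivation:
Op 1: note_on(80): voice 0 is free -> assigned | voices=[80 - - -]
Op 2: note_on(70): voice 1 is free -> assigned | voices=[80 70 - -]
Op 3: note_on(68): voice 2 is free -> assigned | voices=[80 70 68 -]
Op 4: note_on(86): voice 3 is free -> assigned | voices=[80 70 68 86]
Op 5: note_on(69): all voices busy, STEAL voice 0 (pitch 80, oldest) -> assign | voices=[69 70 68 86]
Op 6: note_on(81): all voices busy, STEAL voice 1 (pitch 70, oldest) -> assign | voices=[69 81 68 86]
Op 7: note_off(68): free voice 2 | voices=[69 81 - 86]
Op 8: note_on(74): voice 2 is free -> assigned | voices=[69 81 74 86]
Op 9: note_on(84): all voices busy, STEAL voice 3 (pitch 86, oldest) -> assign | voices=[69 81 74 84]
Op 10: note_on(61): all voices busy, STEAL voice 0 (pitch 69, oldest) -> assign | voices=[61 81 74 84]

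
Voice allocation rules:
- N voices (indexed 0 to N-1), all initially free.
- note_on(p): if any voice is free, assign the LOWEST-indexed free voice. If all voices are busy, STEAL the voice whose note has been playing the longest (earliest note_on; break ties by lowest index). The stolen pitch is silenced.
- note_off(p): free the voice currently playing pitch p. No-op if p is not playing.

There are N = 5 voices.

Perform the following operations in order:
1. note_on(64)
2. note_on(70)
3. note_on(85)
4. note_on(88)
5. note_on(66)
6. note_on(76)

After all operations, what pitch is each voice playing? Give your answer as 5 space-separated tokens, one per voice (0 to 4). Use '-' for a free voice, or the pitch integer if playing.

Op 1: note_on(64): voice 0 is free -> assigned | voices=[64 - - - -]
Op 2: note_on(70): voice 1 is free -> assigned | voices=[64 70 - - -]
Op 3: note_on(85): voice 2 is free -> assigned | voices=[64 70 85 - -]
Op 4: note_on(88): voice 3 is free -> assigned | voices=[64 70 85 88 -]
Op 5: note_on(66): voice 4 is free -> assigned | voices=[64 70 85 88 66]
Op 6: note_on(76): all voices busy, STEAL voice 0 (pitch 64, oldest) -> assign | voices=[76 70 85 88 66]

Answer: 76 70 85 88 66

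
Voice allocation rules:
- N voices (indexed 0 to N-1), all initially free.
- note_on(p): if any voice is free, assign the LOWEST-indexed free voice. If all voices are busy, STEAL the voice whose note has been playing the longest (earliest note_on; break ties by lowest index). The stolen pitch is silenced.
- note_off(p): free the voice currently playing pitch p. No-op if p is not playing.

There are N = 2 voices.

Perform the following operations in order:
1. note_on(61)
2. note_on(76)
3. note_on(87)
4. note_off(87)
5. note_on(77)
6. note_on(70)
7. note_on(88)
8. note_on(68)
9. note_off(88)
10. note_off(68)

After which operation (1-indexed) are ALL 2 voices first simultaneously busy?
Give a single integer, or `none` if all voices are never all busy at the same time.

Op 1: note_on(61): voice 0 is free -> assigned | voices=[61 -]
Op 2: note_on(76): voice 1 is free -> assigned | voices=[61 76]
Op 3: note_on(87): all voices busy, STEAL voice 0 (pitch 61, oldest) -> assign | voices=[87 76]
Op 4: note_off(87): free voice 0 | voices=[- 76]
Op 5: note_on(77): voice 0 is free -> assigned | voices=[77 76]
Op 6: note_on(70): all voices busy, STEAL voice 1 (pitch 76, oldest) -> assign | voices=[77 70]
Op 7: note_on(88): all voices busy, STEAL voice 0 (pitch 77, oldest) -> assign | voices=[88 70]
Op 8: note_on(68): all voices busy, STEAL voice 1 (pitch 70, oldest) -> assign | voices=[88 68]
Op 9: note_off(88): free voice 0 | voices=[- 68]
Op 10: note_off(68): free voice 1 | voices=[- -]

Answer: 2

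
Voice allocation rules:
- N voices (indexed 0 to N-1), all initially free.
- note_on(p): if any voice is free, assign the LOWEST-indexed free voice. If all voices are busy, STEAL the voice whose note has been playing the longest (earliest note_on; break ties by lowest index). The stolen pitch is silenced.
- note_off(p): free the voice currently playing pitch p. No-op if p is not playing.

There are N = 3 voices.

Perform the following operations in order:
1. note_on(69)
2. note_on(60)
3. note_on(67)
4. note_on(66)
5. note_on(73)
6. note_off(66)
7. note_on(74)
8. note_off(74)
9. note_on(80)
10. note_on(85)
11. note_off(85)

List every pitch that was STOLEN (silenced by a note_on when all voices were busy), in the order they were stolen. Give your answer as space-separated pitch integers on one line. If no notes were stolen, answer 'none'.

Answer: 69 60 67

Derivation:
Op 1: note_on(69): voice 0 is free -> assigned | voices=[69 - -]
Op 2: note_on(60): voice 1 is free -> assigned | voices=[69 60 -]
Op 3: note_on(67): voice 2 is free -> assigned | voices=[69 60 67]
Op 4: note_on(66): all voices busy, STEAL voice 0 (pitch 69, oldest) -> assign | voices=[66 60 67]
Op 5: note_on(73): all voices busy, STEAL voice 1 (pitch 60, oldest) -> assign | voices=[66 73 67]
Op 6: note_off(66): free voice 0 | voices=[- 73 67]
Op 7: note_on(74): voice 0 is free -> assigned | voices=[74 73 67]
Op 8: note_off(74): free voice 0 | voices=[- 73 67]
Op 9: note_on(80): voice 0 is free -> assigned | voices=[80 73 67]
Op 10: note_on(85): all voices busy, STEAL voice 2 (pitch 67, oldest) -> assign | voices=[80 73 85]
Op 11: note_off(85): free voice 2 | voices=[80 73 -]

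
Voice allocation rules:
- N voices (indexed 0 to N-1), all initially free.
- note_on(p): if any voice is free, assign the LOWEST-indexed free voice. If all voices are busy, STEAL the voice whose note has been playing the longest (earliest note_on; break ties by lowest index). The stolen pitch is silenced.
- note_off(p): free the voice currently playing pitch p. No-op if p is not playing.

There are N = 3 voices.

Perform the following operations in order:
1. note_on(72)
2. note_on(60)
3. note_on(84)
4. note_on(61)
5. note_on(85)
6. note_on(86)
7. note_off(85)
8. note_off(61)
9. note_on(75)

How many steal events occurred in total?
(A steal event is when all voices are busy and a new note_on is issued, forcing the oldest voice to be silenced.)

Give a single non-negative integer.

Op 1: note_on(72): voice 0 is free -> assigned | voices=[72 - -]
Op 2: note_on(60): voice 1 is free -> assigned | voices=[72 60 -]
Op 3: note_on(84): voice 2 is free -> assigned | voices=[72 60 84]
Op 4: note_on(61): all voices busy, STEAL voice 0 (pitch 72, oldest) -> assign | voices=[61 60 84]
Op 5: note_on(85): all voices busy, STEAL voice 1 (pitch 60, oldest) -> assign | voices=[61 85 84]
Op 6: note_on(86): all voices busy, STEAL voice 2 (pitch 84, oldest) -> assign | voices=[61 85 86]
Op 7: note_off(85): free voice 1 | voices=[61 - 86]
Op 8: note_off(61): free voice 0 | voices=[- - 86]
Op 9: note_on(75): voice 0 is free -> assigned | voices=[75 - 86]

Answer: 3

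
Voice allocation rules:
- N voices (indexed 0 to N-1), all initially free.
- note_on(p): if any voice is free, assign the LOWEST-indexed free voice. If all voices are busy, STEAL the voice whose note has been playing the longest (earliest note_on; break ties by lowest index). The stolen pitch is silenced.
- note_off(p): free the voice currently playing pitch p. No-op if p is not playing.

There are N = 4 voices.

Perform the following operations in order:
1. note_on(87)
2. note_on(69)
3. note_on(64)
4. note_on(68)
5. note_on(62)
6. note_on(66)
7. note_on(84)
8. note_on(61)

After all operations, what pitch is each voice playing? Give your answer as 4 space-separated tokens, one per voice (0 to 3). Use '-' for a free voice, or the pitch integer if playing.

Op 1: note_on(87): voice 0 is free -> assigned | voices=[87 - - -]
Op 2: note_on(69): voice 1 is free -> assigned | voices=[87 69 - -]
Op 3: note_on(64): voice 2 is free -> assigned | voices=[87 69 64 -]
Op 4: note_on(68): voice 3 is free -> assigned | voices=[87 69 64 68]
Op 5: note_on(62): all voices busy, STEAL voice 0 (pitch 87, oldest) -> assign | voices=[62 69 64 68]
Op 6: note_on(66): all voices busy, STEAL voice 1 (pitch 69, oldest) -> assign | voices=[62 66 64 68]
Op 7: note_on(84): all voices busy, STEAL voice 2 (pitch 64, oldest) -> assign | voices=[62 66 84 68]
Op 8: note_on(61): all voices busy, STEAL voice 3 (pitch 68, oldest) -> assign | voices=[62 66 84 61]

Answer: 62 66 84 61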